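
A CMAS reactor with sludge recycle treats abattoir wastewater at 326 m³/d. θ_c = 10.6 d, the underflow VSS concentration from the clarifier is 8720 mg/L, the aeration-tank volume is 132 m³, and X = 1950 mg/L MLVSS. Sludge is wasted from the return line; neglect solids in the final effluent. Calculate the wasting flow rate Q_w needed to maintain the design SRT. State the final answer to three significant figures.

Q_w ≈ 2.78 m³/d

θ_c = V·X/(Q_w·X_r) when wasting from the recycle, so Q_w = V·X/(θ_c·X_r) = 132.0 × 1950 / (10.6 × 8720) = 2.785 m³/d.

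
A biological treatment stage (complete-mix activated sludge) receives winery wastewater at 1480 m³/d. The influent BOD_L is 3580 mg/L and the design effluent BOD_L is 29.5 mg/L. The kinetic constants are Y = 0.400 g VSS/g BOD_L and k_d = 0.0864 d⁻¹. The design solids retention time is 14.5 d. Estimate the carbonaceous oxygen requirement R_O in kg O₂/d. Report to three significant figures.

The observed yield is Y_obs = Y/(1 + k_d·θ_c) = 0.400 / (1 + 0.0864 × 14.5) = 0.400 / 2.253 = 0.1776 g VSS per g BOD_L removed.
ΔS = 3580 − 29.5 = 3550 mg/L, so the substrate removal rate is 1480 × 3550/1000 = 5255 kg BOD_L/d.
Net sludge production P_X = 0.1776 × 5255 = 933.0 kg VSS/d.
R_O = Q·(S₀ − S) − 1.42·P_X = 5255 − 1.42 × 933.0 = 3930 kg O₂/d.

R_O ≈ 3930 kg O₂/d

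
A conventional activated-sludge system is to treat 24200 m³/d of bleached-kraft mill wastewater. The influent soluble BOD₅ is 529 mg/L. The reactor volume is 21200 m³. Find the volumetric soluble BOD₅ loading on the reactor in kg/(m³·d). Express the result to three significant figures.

Volumetric loading L_v = Q·S₀ / V = 24200 × 529 g/m³ / 21200 m³ = 603.9 g/(m³·d) = 0.6039 kg soluble BOD₅/(m³·d).

L_v ≈ 0.604 kg soluble BOD₅/(m³·d)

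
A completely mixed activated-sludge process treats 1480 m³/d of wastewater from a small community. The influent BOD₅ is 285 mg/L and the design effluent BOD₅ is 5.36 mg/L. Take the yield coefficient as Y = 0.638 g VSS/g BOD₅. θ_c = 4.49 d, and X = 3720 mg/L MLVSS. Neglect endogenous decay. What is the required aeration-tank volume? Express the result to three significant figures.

V ≈ 319 m³

With k_d = 0 the design equation reduces to V = Y Q (S₀−S) θ_c / X = 0.638 × 1480 × (285 − 5.36) × 4.49 / 3720 = 318.7 m³.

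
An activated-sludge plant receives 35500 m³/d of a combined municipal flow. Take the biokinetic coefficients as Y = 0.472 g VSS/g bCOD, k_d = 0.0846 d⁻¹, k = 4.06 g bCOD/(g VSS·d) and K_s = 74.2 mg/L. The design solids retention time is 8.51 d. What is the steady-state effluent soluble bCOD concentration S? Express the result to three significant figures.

Effluent substrate depends only on kinetics and SRT: S = K_s(1 + k_d θ_c) / [θ_c(Yk − k_d) − 1] = 74.2 × (1 + 0.0846 × 8.51) / [8.51 × (0.472 × 4.06 − 0.0846) − 1] = 127.6 / 14.59 = 8.748 mg/L.

S ≈ 8.75 mg/L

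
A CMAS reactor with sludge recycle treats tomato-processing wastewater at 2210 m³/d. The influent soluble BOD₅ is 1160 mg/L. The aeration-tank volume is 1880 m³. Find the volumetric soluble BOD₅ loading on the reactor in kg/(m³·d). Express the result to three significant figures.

L_v ≈ 1.36 kg soluble BOD₅/(m³·d)

Volumetric loading L_v = Q·S₀ / V = 2210 × 1160 g/m³ / 1880 m³ = 1364 g/(m³·d) = 1.364 kg soluble BOD₅/(m³·d).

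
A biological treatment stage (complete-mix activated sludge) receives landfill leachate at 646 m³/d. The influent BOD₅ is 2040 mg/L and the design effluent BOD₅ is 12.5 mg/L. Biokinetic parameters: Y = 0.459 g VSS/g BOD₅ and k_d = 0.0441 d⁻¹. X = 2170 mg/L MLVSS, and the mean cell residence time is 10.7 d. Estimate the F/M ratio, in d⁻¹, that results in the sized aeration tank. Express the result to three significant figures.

Rearranging the biomass balance for a CMAS with decay, V = Y·Q·ΔS·θ_c / [X·(1+k_d θ_c)] = 0.459 × 646 × (2040 − 12.5) × 10.7 / [2170 × (1 + 0.0441 × 10.7)] = 6.43×10^6 / 3194 = 2014 m³.
Food-to-microorganism ratio F/M = Q S₀ / (V X) = 646 × 2040 / (2014 × 2170) = 0.3015 d⁻¹.

F/M ≈ 0.302 d⁻¹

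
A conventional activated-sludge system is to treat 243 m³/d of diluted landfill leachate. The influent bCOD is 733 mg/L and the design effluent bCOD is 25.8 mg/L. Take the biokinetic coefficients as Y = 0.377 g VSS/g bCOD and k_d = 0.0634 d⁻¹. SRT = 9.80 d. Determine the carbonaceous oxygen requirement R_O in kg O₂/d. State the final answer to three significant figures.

R_O ≈ 115 kg O₂/d

Y_obs = Y / (1 + k_d θ_c) = 0.377 / (1 + 0.0634 × 9.80) = 0.377 / 1.621 = 0.2325.
Mass of bCOD removed per day: Q(S₀ − S) = 243 × 707.2 g/m³ = 171.8 kg/d.
Net sludge production P_X = 0.2325 × 171.8 = 39.96 kg VSS/d.
R_O = Q·(S₀ − S) − 1.42·P_X = 171.8 − 1.42 × 39.96 = 115.1 kg O₂/d.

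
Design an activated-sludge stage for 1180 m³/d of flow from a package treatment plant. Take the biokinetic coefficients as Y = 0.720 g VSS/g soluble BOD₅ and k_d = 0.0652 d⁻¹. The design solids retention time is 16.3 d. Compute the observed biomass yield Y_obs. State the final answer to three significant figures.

Y_obs ≈ 0.349 g VSS/g soluble BOD₅

Y_obs = Y / (1 + k_d θ_c) = 0.720 / (1 + 0.0652 × 16.3) = 0.720 / 2.063 = 0.3490.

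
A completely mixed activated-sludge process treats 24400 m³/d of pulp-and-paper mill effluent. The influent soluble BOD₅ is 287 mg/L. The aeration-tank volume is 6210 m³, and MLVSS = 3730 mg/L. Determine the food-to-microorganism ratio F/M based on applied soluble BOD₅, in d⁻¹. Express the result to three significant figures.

F/M ≈ 0.302 d⁻¹

F/M = applied load / biomass = Q·S₀/(V·X) = 24400 × 287 / (6210 × 3730) = 0.3023 d⁻¹.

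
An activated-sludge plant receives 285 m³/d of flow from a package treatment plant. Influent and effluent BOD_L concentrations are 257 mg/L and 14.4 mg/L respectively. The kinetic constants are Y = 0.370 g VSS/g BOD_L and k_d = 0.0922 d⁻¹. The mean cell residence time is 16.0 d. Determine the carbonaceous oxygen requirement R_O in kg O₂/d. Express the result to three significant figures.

R_O ≈ 54.5 kg O₂/d

Observed yield with endogenous decay: Y_obs = Y / (1 + k_d·θ_c) = 0.370 / (1 + 0.0922 × 16.0) = 0.370 / 2.475 = 0.1495 g VSS/g BOD_L.
Mass of BOD_L removed per day: Q(S₀ − S) = 285 × 242.6 g/m³ = 69.14 kg/d.
Biomass synthesised: P_X = Y_obs × 69.14 = 10.34 kg VSS/d.
Carbonaceous O₂ demand = substrate oxidised − cell-mass equivalent = 69.14 − 1.42 × 10.34 = 54.46 kg O₂/d.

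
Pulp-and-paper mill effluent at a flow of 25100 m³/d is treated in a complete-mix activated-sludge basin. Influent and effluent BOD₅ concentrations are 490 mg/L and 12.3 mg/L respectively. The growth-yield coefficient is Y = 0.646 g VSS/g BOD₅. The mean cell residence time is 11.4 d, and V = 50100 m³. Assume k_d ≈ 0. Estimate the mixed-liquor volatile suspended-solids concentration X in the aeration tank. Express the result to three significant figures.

X ≈ 1760 mg/L

Without decay, X = Y Q (S₀−S) θ_c / V = 0.646 × 25100 × (490 − 12.3) × 11.4 / 50100 = 1762 mg/L.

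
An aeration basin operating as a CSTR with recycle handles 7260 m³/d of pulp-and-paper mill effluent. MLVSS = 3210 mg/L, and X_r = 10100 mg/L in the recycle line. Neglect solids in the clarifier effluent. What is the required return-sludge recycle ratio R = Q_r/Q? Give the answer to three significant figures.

R ≈ 0.466

Solids balance on the clarifier gives (1+R)X = R·X_r, so R = X/(X_r − X) = 3210 / (10100 − 3210) = 0.4659.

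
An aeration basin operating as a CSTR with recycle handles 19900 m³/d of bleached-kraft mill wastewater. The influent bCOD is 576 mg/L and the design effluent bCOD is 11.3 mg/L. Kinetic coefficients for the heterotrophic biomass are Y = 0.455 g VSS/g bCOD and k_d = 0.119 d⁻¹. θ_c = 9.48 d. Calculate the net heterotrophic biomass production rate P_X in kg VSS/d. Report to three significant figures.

Observed yield with endogenous decay: Y_obs = Y / (1 + k_d·θ_c) = 0.455 / (1 + 0.119 × 9.48) = 0.455 / 2.128 = 0.2138 g VSS/g bCOD.
ΔS = 576 − 11.3 = 564.7 mg/L, so the substrate removal rate is 19900 × 564.7/1000 = 11238 kg bCOD/d.
Net biomass production P_X = Y_obs × Q·(S₀ − S) = 0.2138 × 11238 = 2403 kg VSS/d.

P_X ≈ 2400 kg VSS/d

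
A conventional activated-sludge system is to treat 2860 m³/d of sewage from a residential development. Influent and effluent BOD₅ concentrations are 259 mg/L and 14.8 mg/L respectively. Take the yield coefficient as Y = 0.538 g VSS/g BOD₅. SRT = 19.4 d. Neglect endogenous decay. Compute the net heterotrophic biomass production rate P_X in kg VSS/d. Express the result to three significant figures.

P_X ≈ 376 kg VSS/d

With endogenous decay neglected, the observed yield equals the true yield: Y_obs = Y = 0.538 g VSS/g BOD₅.
ΔS = 259 − 14.8 = 244.2 mg/L, so the substrate removal rate is 2860 × 244.2/1000 = 698.4 kg BOD₅/d.
Biomass produced: P_X = Y_obs·Q·ΔS = 0.5380 × 698.4 ≈ 375.7 kg VSS/d.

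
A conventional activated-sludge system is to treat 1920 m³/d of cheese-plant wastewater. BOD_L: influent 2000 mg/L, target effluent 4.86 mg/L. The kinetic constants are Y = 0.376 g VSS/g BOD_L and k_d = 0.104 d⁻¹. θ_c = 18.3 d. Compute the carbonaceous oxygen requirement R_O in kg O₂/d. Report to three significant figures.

The observed yield is Y_obs = Y/(1 + k_d·θ_c) = 0.376 / (1 + 0.104 × 18.3) = 0.376 / 2.903 = 0.1295 g VSS per g BOD_L removed.
Q·(S₀ − S) = 1920 × (2000 − 4.86) × 10⁻³ = 3831 kg/d removed.
P_X = Y_obs·Q·(S₀ − S) = 0.1295 × 3831 = 496.1 kg VSS/d.
R_O = Q·(S₀ − S) − 1.42·P_X = 3831 − 1.42 × 496.1 = 3126 kg O₂/d.

R_O ≈ 3130 kg O₂/d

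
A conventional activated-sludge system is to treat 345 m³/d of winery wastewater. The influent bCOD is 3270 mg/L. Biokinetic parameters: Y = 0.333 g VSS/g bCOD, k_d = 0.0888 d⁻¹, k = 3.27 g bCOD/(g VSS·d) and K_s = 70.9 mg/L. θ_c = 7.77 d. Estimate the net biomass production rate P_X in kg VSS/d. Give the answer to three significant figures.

From the Monod/SRT balance for a CMAS, S = K_s·(1+k_d θ_c)/[θ_c·(Y k − k_d) − 1] = 70.9 × (1 + 0.0888 × 7.77) / [7.77 × (0.333 × 3.27 − 0.0888) − 1] = 119.8 / 6.771 = 17.70 mg/L.
Observed yield with endogenous decay: Y_obs = Y / (1 + k_d·θ_c) = 0.333 / (1 + 0.0888 × 7.77) = 0.333 / 1.690 = 0.1970 g VSS/g bCOD.
Substrate removed = Q·(S₀ − S) = 345 m³/d × (3270 − 17.7) g/m³ = 1.12×10^6 g/d = 1122 kg/d.
Biomass produced: P_X = Y_obs·Q·ΔS = 0.1970 × 1122 ≈ 221.1 kg VSS/d.

P_X ≈ 221 kg VSS/d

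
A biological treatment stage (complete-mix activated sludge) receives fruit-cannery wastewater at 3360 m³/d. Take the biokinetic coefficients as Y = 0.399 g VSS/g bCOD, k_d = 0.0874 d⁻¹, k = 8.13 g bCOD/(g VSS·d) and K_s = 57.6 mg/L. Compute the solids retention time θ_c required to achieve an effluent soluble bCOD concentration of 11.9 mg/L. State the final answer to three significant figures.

Specific growth rate at S = 11.9 mg/L: μ = YkS/(K_s+S) = 0.399·8.13·11.9/(57.6+11.9) = 0.5554 d⁻¹.
θ_c = 1/(μ − k_d) = 1/(0.5554 − 0.0874) = 1/0.4680 = 2.137 d.

θ_c ≈ 2.14 d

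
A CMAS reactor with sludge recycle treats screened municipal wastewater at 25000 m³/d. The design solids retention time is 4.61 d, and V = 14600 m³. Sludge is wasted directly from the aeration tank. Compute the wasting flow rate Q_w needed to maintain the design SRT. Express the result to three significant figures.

Q_w ≈ 3170 m³/d

With mixed-liquor wasting, θ_c = V/Q_w, so Q_w = V/θ_c = 14600/4.61 = 3167 m³/d.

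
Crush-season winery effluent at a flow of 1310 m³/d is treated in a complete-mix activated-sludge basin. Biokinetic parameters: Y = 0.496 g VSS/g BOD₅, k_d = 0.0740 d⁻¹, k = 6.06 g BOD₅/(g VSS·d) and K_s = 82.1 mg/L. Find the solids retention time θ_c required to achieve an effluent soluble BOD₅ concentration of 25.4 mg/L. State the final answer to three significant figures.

θ_c ≈ 1.57 d

From 1/θ_c = Y·k·S/(K_s + S) − k_d: Y·k·S/(K_s+S) = 0.496 × 6.06 × 25.4 / (82.1 + 25.4) = 0.7102 d⁻¹.
Then 1/θ_c = μ − k_d = 0.7102 − 0.0740 = 0.6362 d⁻¹, giving θ_c = 1.572 d.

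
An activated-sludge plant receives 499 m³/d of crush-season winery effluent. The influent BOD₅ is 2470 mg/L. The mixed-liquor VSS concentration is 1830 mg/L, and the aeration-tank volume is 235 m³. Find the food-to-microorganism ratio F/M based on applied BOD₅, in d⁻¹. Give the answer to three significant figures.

F/M = applied load / biomass = Q·S₀/(V·X) = 499 × 2470 / (235.0 × 1830) = 2.866 d⁻¹.

F/M ≈ 2.87 d⁻¹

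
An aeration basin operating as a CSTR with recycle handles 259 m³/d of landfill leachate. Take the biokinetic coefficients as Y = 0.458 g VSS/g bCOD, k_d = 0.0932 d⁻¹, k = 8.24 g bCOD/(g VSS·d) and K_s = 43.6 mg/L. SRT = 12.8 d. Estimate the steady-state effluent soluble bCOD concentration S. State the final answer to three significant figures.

For a completely mixed reactor with recycle the Lawrence–McCarty relation gives S = K_s·(1 + k_d·θ_c) / [θ_c·(Y·k − k_d) − 1] = 43.6 × (1 + 0.0932 × 12.8) / [12.8 × (0.458 × 8.24 − 0.0932) − 1] = 95.61 / 46.11 = 2.073 mg/L.

S ≈ 2.07 mg/L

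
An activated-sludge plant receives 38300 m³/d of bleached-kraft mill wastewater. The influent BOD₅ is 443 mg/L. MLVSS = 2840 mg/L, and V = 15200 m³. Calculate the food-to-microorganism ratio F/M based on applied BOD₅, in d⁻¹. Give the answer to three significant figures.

F/M ≈ 0.393 d⁻¹

F/M = applied load / biomass = Q·S₀/(V·X) = 38300 × 443 / (15200 × 2840) = 0.3930 d⁻¹.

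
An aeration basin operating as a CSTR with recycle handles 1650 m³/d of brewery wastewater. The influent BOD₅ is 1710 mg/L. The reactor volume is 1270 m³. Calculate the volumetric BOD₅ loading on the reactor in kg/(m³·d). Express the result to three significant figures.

L_v ≈ 2.22 kg BOD₅/(m³·d)

Volumetric loading L_v = Q·S₀ / V = 1650 × 1710 g/m³ / 1270 m³ = 2222 g/(m³·d) = 2.222 kg BOD₅/(m³·d).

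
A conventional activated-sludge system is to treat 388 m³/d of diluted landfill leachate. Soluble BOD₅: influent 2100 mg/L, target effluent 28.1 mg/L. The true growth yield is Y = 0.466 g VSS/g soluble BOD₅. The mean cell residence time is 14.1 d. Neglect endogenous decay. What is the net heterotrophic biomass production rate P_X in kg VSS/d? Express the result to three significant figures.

No decay correction is needed, so Y_obs = Y = 0.466.
Substrate removed = Q·(S₀ − S) = 388 m³/d × (2100 − 28.1) g/m³ = 8.04×10^5 g/d = 803.9 kg/d.
Net biomass production P_X = Y_obs × Q·(S₀ − S) = 0.4660 × 803.9 = 374.6 kg VSS/d.

P_X ≈ 375 kg VSS/d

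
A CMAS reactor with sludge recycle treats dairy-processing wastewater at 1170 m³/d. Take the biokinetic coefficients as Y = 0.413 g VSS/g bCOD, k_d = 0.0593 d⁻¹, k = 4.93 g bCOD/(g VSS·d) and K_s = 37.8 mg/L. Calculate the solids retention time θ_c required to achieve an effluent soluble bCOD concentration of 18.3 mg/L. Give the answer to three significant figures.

θ_c ≈ 1.65 d

At the target effluent, Y k S/(K_s+S) = 0.413×4.93×18.3/56.10 = 0.6642 d⁻¹.
Then 1/θ_c = μ − k_d = 0.6642 − 0.0593 = 0.6049 d⁻¹, giving θ_c = 1.653 d.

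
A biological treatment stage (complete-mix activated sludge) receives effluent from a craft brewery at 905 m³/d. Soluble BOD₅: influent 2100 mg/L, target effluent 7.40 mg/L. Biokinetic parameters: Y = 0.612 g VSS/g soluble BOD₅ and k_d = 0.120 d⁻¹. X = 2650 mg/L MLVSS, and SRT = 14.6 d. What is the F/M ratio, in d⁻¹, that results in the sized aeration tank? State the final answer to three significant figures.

F/M ≈ 0.309 d⁻¹

Steady-state biomass mass balance: V·X·(1 + k_d·θ_c) = Y·Q·(S₀ − S)·θ_c, so V = 0.612 × 905 × (2100 − 7.40) × 14.6 / [2650 × (1 + 0.120 × 14.6)] = 1.69×10^7 / 7293 = 2320 m³.
F/M = Q·S₀ / (V·X) = 905 × 2100 / (2320 × 2650) = 0.3091 g soluble BOD₅·(g VSS·d)⁻¹.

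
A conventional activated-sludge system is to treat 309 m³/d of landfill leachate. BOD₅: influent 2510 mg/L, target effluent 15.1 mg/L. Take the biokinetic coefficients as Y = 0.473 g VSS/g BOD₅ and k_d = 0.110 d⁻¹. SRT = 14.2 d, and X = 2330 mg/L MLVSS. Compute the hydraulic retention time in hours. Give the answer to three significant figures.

τ ≈ 67.4 h

Rearranging the biomass balance for a CMAS with decay, V = Y·Q·ΔS·θ_c / [X·(1+k_d θ_c)] = 0.473 × 309 × (2510 − 15.1) × 14.2 / [2330 × (1 + 0.110 × 14.2)] = 5.18×10^6 / 5969 = 867.4 m³.
HRT = V/Q = 867.4 m³ / 309 m³·d⁻¹ = 2.807 d × 24 = 67.37 h.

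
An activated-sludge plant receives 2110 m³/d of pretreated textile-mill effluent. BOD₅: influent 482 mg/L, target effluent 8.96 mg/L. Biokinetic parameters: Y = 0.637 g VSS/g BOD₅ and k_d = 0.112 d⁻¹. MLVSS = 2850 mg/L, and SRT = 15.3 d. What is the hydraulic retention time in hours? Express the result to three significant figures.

τ ≈ 14.3 h

From the SRT design equation V = Y Q (S₀−S) θ_c / [X (1 + k_d θ_c)] = 0.637 × 2110 × (482 − 8.96) × 15.3 / [2850 × (1 + 0.112 × 15.3)] = 9.73×10^6 / 7734 = 1258 m³.
HRT = V/Q = 1258 m³ / 2110 m³·d⁻¹ = 0.5961 d × 24 = 14.31 h.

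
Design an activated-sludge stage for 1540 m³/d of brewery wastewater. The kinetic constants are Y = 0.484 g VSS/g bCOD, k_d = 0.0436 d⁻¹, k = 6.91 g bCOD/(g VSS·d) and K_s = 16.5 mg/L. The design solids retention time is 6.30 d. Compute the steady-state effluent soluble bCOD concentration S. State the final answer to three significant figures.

From the Monod/SRT balance for a CMAS, S = K_s·(1+k_d θ_c)/[θ_c·(Y k − k_d) − 1] = 16.5 × (1 + 0.0436 × 6.30) / [6.30 × (0.484 × 6.91 − 0.0436) − 1] = 21.03 / 19.80 = 1.062 mg/L.

S ≈ 1.06 mg/L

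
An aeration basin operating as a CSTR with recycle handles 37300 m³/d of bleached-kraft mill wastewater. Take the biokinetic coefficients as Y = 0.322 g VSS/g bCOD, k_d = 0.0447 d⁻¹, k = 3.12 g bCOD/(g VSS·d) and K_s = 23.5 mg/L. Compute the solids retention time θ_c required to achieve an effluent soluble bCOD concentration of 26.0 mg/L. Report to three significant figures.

From 1/θ_c = Y·k·S/(K_s + S) − k_d: Y·k·S/(K_s+S) = 0.322 × 3.12 × 26.0 / (23.5 + 26.0) = 0.5277 d⁻¹.
Then 1/θ_c = μ − k_d = 0.5277 − 0.0447 = 0.4830 d⁻¹, giving θ_c = 2.070 d.

θ_c ≈ 2.07 d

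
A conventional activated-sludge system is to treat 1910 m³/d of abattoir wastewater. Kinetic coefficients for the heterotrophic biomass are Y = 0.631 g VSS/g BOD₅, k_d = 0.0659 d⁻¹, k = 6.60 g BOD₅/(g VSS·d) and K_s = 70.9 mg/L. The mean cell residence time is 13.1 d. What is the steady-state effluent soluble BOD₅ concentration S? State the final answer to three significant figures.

From the Monod/SRT balance for a CMAS, S = K_s·(1+k_d θ_c)/[θ_c·(Y k − k_d) − 1] = 70.9 × (1 + 0.0659 × 13.1) / [13.1 × (0.631 × 6.60 − 0.0659) − 1] = 132.1 / 52.69 = 2.507 mg/L.

S ≈ 2.51 mg/L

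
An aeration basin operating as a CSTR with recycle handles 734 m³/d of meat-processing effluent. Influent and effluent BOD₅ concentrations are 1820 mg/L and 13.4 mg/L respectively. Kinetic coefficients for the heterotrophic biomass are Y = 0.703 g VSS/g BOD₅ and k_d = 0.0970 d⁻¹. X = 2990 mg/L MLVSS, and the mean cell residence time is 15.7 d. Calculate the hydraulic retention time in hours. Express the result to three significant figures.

Steady-state biomass mass balance: V·X·(1 + k_d·θ_c) = Y·Q·(S₀ − S)·θ_c, so V = 0.703 × 734 × (1820 − 13.4) × 15.7 / [2990 × (1 + 0.0970 × 15.7)] = 1.46×10^7 / 7543 = 1940 m³.
HRT = V/Q = 1940 m³ / 734 m³·d⁻¹ = 2.643 d × 24 = 63.44 h.

τ ≈ 63.4 h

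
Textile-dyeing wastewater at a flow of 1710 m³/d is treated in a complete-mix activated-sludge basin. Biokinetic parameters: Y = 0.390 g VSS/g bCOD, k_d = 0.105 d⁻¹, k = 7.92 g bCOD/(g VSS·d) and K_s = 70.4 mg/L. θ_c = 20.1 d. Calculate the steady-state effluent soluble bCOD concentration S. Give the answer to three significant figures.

S ≈ 3.71 mg/L

Effluent substrate depends only on kinetics and SRT: S = K_s(1 + k_d θ_c) / [θ_c(Yk − k_d) − 1] = 70.4 × (1 + 0.105 × 20.1) / [20.1 × (0.390 × 7.92 − 0.105) − 1] = 219.0 / 58.97 = 3.713 mg/L.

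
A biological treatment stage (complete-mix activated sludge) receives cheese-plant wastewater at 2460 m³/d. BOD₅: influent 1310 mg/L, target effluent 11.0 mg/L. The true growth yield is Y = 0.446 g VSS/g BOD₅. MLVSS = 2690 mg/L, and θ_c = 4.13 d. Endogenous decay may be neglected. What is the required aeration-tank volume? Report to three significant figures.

V ≈ 2190 m³

With k_d = 0 the design equation reduces to V = Y Q (S₀−S) θ_c / X = 0.446 × 2460 × (1310 − 11.0) × 4.13 / 2690 = 2188 m³.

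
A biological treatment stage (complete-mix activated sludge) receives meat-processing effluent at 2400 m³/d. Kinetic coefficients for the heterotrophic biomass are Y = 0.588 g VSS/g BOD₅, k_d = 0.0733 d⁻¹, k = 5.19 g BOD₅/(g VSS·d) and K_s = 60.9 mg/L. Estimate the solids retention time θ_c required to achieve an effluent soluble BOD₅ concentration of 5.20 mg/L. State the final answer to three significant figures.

Specific growth rate at S = 5.20 mg/L: μ = YkS/(K_s+S) = 0.588·5.19·5.20/(60.9+5.20) = 0.2401 d⁻¹.
θ_c = 1/(μ − k_d) = 1/(0.2401 − 0.0733) = 1/0.1668 = 5.996 d.

θ_c ≈ 6.00 d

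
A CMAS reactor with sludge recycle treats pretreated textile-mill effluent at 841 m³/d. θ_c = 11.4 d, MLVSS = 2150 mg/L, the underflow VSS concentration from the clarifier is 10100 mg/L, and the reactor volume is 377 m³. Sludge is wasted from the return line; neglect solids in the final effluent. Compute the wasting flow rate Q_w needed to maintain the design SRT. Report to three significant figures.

Wasting from the return line (neglecting effluent solids): Q_w = V·X / (θ_c·X_r) = 377.0 × 2150 / (11.4 × 10100) = 7.040 m³/d.

Q_w ≈ 7.04 m³/d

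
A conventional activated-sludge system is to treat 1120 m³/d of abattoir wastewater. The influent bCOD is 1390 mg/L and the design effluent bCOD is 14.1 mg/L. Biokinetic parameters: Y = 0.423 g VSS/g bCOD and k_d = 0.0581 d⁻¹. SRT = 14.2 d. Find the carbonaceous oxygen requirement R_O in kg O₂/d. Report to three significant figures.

R_O ≈ 1030 kg O₂/d

Y_obs = Y / (1 + k_d θ_c) = 0.423 / (1 + 0.0581 × 14.2) = 0.423 / 1.825 = 0.2318.
Q·(S₀ − S) = 1120 × (1390 − 14.1) × 10⁻³ = 1541 kg/d removed.
Biomass synthesised: P_X = Y_obs × 1541 = 357.2 kg VSS/d.
R_O = Q·ΔS − 1.42 P_X = 1541 − 507.2 = 1034 kg O₂/d.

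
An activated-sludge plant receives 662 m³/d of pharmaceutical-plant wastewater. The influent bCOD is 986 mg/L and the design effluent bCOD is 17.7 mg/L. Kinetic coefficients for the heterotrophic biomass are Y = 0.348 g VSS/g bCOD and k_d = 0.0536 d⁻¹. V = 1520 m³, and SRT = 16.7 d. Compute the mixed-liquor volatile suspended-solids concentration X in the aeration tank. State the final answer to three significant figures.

X ≈ 1290 mg/L

X = Y·Q·ΔS·θ_c / [V·(1 + k_d θ_c)] = 0.348 × 662 × (986 − 17.7) × 16.7 / [1520 × (1 + 0.0536 × 16.7)] = 1293 mg/L.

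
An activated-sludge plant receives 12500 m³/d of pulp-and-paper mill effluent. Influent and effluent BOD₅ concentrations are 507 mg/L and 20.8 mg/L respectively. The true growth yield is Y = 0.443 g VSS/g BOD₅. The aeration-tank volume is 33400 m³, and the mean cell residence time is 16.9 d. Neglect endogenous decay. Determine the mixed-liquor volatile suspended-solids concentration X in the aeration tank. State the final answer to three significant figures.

X = Y·Q·ΔS·θ_c / V = 0.443 × 12500 × (507 − 20.8) × 16.9 / 33400 = 1362 mg/L.

X ≈ 1360 mg/L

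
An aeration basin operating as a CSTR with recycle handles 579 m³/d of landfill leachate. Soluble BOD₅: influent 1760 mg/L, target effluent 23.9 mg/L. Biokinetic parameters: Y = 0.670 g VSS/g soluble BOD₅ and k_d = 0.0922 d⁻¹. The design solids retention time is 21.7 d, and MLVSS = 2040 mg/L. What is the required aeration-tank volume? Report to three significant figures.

Steady-state biomass mass balance: V·X·(1 + k_d·θ_c) = Y·Q·(S₀ − S)·θ_c, so V = 0.670 × 579 × (1760 − 23.9) × 21.7 / [2040 × (1 + 0.0922 × 21.7)] = 1.46×10^7 / 6122 = 2387 m³.

V ≈ 2390 m³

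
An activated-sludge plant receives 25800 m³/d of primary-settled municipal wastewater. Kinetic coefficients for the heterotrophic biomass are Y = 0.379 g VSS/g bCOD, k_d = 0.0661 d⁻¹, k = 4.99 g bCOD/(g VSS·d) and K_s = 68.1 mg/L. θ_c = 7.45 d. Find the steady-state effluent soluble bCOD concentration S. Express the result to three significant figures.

S ≈ 8.07 mg/L

For a completely mixed reactor with recycle the Lawrence–McCarty relation gives S = K_s·(1 + k_d·θ_c) / [θ_c·(Y·k − k_d) − 1] = 68.1 × (1 + 0.0661 × 7.45) / [7.45 × (0.379 × 4.99 − 0.0661) − 1] = 101.6 / 12.60 = 8.068 mg/L.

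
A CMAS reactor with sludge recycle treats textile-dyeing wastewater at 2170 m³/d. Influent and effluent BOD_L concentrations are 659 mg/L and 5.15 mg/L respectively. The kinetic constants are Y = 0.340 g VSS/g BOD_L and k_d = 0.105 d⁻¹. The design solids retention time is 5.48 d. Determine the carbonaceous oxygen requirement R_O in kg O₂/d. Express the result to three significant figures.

R_O ≈ 984 kg O₂/d

The observed yield is Y_obs = Y/(1 + k_d·θ_c) = 0.340 / (1 + 0.105 × 5.48) = 0.340 / 1.575 = 0.2158 g VSS per g BOD_L removed.
ΔS = 659 − 5.15 = 653.9 mg/L, so the substrate removal rate is 2170 × 653.9/1000 = 1419 kg BOD_L/d.
Net sludge production P_X = 0.2158 × 1419 = 306.2 kg VSS/d.
R_O = Q·ΔS − 1.42 P_X = 1419 − 434.8 = 984.0 kg O₂/d.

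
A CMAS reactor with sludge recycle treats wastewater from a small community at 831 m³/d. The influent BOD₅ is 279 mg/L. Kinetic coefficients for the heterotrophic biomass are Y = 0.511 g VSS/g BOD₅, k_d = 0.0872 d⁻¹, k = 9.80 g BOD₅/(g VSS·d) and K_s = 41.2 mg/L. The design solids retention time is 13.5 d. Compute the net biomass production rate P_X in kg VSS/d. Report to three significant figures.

P_X ≈ 54.1 kg VSS/d

From the Monod/SRT balance for a CMAS, S = K_s·(1+k_d θ_c)/[θ_c·(Y k − k_d) − 1] = 41.2 × (1 + 0.0872 × 13.5) / [13.5 × (0.511 × 9.80 − 0.0872) − 1] = 89.70 / 65.43 = 1.371 mg/L.
Observed yield with endogenous decay: Y_obs = Y / (1 + k_d·θ_c) = 0.511 / (1 + 0.0872 × 13.5) = 0.511 / 2.177 = 0.2347 g VSS/g BOD₅.
Substrate removed = Q·(S₀ − S) = 831 m³/d × (279 − 1.37) g/m³ = 2.31×10^5 g/d = 230.7 kg/d.
P_X = Y_obs · Q(S₀ − S) = 0.2347 × 230.7 = 54.15 kg VSS/d.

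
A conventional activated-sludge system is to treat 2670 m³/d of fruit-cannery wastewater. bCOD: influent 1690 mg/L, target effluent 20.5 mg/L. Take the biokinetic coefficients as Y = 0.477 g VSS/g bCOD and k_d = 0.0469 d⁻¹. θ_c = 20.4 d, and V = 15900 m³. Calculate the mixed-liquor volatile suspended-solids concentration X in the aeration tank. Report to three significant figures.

Solving the biomass balance for X: X = Y Q (S₀−S) θ_c / [V (1+k_d θ_c)] = 0.477 × 2670 × (1690 − 20.5) × 20.4 / [15900 × (1 + 0.0469 × 20.4)] = 1394 mg/L.

X ≈ 1390 mg/L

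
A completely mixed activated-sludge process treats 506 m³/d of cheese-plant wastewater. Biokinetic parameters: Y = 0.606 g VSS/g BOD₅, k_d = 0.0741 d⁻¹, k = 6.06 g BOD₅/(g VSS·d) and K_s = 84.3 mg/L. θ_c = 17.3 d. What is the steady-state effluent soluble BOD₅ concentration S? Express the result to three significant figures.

S ≈ 3.14 mg/L

For a completely mixed reactor with recycle the Lawrence–McCarty relation gives S = K_s·(1 + k_d·θ_c) / [θ_c·(Y·k − k_d) − 1] = 84.3 × (1 + 0.0741 × 17.3) / [17.3 × (0.606 × 6.06 − 0.0741) − 1] = 192.4 / 61.25 = 3.141 mg/L.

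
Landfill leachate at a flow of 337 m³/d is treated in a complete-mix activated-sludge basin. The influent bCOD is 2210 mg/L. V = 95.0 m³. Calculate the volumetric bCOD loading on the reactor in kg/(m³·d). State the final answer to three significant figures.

L_v ≈ 7.84 kg bCOD/(m³·d)

L_v = Q S₀ / V = 337 × 2210 × 10⁻³ / 95.00 = 7.840 kg/(m³·d).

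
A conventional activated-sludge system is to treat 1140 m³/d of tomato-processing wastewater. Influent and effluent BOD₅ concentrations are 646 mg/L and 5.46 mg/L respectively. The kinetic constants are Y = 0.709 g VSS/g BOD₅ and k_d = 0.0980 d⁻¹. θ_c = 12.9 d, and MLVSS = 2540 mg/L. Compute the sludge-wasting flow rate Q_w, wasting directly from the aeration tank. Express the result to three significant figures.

Q_w ≈ 90.0 m³/d

Rearranging the biomass balance for a CMAS with decay, V = Y·Q·ΔS·θ_c / [X·(1+k_d θ_c)] = 0.709 × 1140 × (646 − 5.46) × 12.9 / [2540 × (1 + 0.0980 × 12.9)] = 6.68×10^6 / 5751 = 1161 m³.
Wasting from the aeration tank: Q_w = V / θ_c = 1161 / 12.9 = 90.02 m³/d.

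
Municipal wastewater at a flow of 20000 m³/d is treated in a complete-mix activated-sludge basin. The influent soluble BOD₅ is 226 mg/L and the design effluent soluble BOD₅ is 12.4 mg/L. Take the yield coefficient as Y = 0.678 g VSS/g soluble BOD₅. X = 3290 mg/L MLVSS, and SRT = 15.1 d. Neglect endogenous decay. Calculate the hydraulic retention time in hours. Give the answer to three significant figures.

Biomass mass balance (decay neglected): V·X = Y·Q·(S₀ − S)·θ_c, so V = 0.678 × 20000 × (226 − 12.4) × 15.1 / 3290 = 13294 m³.
HRT = V/Q = 13294 m³ / 20000 m³·d⁻¹ = 0.6647 d × 24 = 15.95 h.

τ ≈ 16.0 h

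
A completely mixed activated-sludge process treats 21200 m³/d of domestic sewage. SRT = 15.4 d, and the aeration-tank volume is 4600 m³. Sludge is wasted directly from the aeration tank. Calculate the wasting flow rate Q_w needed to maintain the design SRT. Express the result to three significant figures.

Q_w ≈ 299 m³/d

For wasting at MLVSS concentration, Q_w = V/θ_c = 4600/15.4 = 298.7 m³/d.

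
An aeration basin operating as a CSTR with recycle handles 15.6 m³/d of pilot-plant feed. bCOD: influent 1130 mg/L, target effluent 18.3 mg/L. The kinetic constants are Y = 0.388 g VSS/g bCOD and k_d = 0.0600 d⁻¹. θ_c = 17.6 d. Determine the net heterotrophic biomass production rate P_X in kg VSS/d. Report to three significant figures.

Observed yield with endogenous decay: Y_obs = Y / (1 + k_d·θ_c) = 0.388 / (1 + 0.0600 × 17.6) = 0.388 / 2.056 = 0.1887 g VSS/g bCOD.
Substrate removed = Q·(S₀ − S) = 15.6 m³/d × (1130 − 18.3) g/m³ = 1.73×10^4 g/d = 17.34 kg/d.
Biomass produced: P_X = Y_obs·Q·ΔS = 0.1887 × 17.34 ≈ 3.273 kg VSS/d.

P_X ≈ 3.27 kg VSS/d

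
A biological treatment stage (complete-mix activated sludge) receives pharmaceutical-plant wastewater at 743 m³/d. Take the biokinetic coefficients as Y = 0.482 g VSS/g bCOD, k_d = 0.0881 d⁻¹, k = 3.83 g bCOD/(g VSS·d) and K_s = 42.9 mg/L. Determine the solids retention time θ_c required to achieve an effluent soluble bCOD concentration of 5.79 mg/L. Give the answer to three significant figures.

θ_c ≈ 7.61 d

At the target effluent, Y k S/(K_s+S) = 0.482×3.83×5.79/48.69 = 0.2195 d⁻¹.
1/θ_c = 0.2195 − 0.0881 = 0.1314 d⁻¹, so θ_c = 7.609 d.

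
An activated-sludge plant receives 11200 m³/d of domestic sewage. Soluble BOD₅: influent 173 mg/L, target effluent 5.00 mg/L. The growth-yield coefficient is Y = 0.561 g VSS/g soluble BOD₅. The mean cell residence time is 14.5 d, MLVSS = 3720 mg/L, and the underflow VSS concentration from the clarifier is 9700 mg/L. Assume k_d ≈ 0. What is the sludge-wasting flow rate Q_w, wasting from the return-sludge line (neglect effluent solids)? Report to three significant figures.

V·X = Y·Q·ΔS·θ_c gives V = 0.561 × 11200 × (173 − 5.00) × 14.5 / 3720 = 4114 m³.
Wasting from the return line (neglecting effluent solids): Q_w = V·X / (θ_c·X_r) = 4114 × 3720 / (14.5 × 9700) = 108.8 m³/d.

Q_w ≈ 109 m³/d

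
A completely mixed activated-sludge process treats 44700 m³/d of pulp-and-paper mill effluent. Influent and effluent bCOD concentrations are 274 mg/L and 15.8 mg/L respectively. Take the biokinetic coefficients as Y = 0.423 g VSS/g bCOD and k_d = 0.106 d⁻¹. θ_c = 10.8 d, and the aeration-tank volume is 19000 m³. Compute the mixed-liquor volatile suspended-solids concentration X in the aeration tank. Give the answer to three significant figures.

X ≈ 1290 mg/L

Solving the biomass balance for X: X = Y Q (S₀−S) θ_c / [V (1+k_d θ_c)] = 0.423 × 44700 × (274 − 15.8) × 10.8 / [19000 × (1 + 0.106 × 10.8)] = 1294 mg/L.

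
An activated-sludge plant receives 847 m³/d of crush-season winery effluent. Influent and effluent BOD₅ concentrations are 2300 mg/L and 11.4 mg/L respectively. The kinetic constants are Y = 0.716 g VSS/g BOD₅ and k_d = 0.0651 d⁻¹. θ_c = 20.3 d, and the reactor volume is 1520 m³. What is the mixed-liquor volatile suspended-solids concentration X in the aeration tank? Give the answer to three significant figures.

X ≈ 7980 mg/L

Solving the biomass balance for X: X = Y Q (S₀−S) θ_c / [V (1+k_d θ_c)] = 0.716 × 847 × (2300 − 11.4) × 20.3 / [1520 × (1 + 0.0651 × 20.3)] = 7984 mg/L.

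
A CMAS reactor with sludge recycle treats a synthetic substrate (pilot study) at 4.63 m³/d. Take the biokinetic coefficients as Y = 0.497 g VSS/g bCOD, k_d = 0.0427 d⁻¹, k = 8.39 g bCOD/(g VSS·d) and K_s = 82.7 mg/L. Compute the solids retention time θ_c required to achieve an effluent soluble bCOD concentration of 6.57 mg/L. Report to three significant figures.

At the target effluent, Y k S/(K_s+S) = 0.497×8.39×6.57/89.27 = 0.3069 d⁻¹.
Then 1/θ_c = μ − k_d = 0.3069 − 0.0427 = 0.2642 d⁻¹, giving θ_c = 3.785 d.

θ_c ≈ 3.79 d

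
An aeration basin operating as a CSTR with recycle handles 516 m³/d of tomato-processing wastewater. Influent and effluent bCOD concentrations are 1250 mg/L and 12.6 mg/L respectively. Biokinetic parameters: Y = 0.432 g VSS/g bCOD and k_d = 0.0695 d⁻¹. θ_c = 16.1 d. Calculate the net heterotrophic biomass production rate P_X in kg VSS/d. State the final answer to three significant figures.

P_X ≈ 130 kg VSS/d

Correct the yield for decay: Y_obs = Y/(1 + k_d θ_c) = 0.432 / (1 + 0.0695 × 16.1) = 0.432 / 2.119 = 0.2039.
Mass of bCOD removed per day: Q(S₀ − S) = 516 × 1237 g/m³ = 638.5 kg/d.
Biomass produced: P_X = Y_obs·Q·ΔS = 0.2039 × 638.5 ≈ 130.2 kg VSS/d.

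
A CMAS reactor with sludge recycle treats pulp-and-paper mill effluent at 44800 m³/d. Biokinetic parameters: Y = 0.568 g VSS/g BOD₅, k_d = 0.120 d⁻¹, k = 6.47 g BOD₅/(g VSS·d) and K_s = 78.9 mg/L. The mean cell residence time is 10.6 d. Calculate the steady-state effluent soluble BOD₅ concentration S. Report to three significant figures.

Effluent substrate depends only on kinetics and SRT: S = K_s(1 + k_d θ_c) / [θ_c(Yk − k_d) − 1] = 78.9 × (1 + 0.120 × 10.6) / [10.6 × (0.568 × 6.47 − 0.120) − 1] = 179.3 / 36.68 = 4.887 mg/L.

S ≈ 4.89 mg/L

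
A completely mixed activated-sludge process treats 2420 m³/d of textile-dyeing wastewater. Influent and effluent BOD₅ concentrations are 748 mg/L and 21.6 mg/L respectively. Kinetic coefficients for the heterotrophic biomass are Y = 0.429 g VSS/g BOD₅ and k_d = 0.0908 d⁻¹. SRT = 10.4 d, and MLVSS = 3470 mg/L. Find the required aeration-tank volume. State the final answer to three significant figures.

From the SRT design equation V = Y Q (S₀−S) θ_c / [X (1 + k_d θ_c)] = 0.429 × 2420 × (748 − 21.6) × 10.4 / [3470 × (1 + 0.0908 × 10.4)] = 7.84×10^6 / 6747 = 1162 m³.

V ≈ 1160 m³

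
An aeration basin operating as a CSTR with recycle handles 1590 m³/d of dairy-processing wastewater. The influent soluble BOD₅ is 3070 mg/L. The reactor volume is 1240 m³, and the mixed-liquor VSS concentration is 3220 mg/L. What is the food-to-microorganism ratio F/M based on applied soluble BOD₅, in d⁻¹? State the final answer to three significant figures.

F/M ≈ 1.22 d⁻¹

Food-to-microorganism ratio F/M = Q S₀ / (V X) = 1590 × 3070 / (1240 × 3220) = 1.223 d⁻¹.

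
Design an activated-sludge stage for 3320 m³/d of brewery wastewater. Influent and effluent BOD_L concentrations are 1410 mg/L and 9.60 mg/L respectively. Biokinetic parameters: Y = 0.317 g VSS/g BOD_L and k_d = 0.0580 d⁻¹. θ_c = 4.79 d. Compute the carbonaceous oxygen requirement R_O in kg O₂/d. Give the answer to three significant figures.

Correct the yield for decay: Y_obs = Y/(1 + k_d θ_c) = 0.317 / (1 + 0.0580 × 4.79) = 0.317 / 1.278 = 0.2481.
ΔS = 1410 − 9.60 = 1400 mg/L, so the substrate removal rate is 3320 × 1400/1000 = 4649 kg BOD_L/d.
P_X = Y_obs·Q·(S₀ − S) = 0.2481 × 4649 = 1153 kg VSS/d.
R_O = Q·(S₀ − S) − 1.42·P_X = 4649 − 1.42 × 1153 = 3012 kg O₂/d.

R_O ≈ 3010 kg O₂/d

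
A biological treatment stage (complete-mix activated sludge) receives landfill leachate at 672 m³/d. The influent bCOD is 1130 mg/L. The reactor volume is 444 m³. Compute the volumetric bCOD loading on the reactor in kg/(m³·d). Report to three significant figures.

L_v ≈ 1.71 kg bCOD/(m³·d)

L_v = Q S₀ / V = 672 × 1130 × 10⁻³ / 444.0 = 1.710 kg/(m³·d).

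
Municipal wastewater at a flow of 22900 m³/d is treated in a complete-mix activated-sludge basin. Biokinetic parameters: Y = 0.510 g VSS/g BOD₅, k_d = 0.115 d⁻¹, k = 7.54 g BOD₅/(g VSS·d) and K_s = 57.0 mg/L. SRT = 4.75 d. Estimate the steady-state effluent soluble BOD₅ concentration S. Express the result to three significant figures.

Effluent substrate depends only on kinetics and SRT: S = K_s(1 + k_d θ_c) / [θ_c(Yk − k_d) − 1] = 57.0 × (1 + 0.115 × 4.75) / [4.75 × (0.510 × 7.54 − 0.115) − 1] = 88.14 / 16.72 = 5.271 mg/L.

S ≈ 5.27 mg/L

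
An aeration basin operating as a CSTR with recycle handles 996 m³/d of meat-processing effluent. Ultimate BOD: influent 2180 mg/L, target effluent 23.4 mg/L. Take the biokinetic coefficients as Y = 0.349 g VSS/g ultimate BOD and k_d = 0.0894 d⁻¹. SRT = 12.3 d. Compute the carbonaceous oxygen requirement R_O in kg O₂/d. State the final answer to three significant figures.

Observed yield with endogenous decay: Y_obs = Y / (1 + k_d·θ_c) = 0.349 / (1 + 0.0894 × 12.3) = 0.349 / 2.100 = 0.1662 g VSS/g ultimate BOD.
ΔS = 2180 − 23.4 = 2157 mg/L, so the substrate removal rate is 996 × 2157/1000 = 2148 kg ultimate BOD/d.
P_X = Y_obs·Q·(S₀ − S) = 0.1662 × 2148 = 357.0 kg VSS/d.
R_O = Q·(S₀ − S) − 1.42·P_X = 2148 − 1.42 × 357.0 = 1641 kg O₂/d.

R_O ≈ 1640 kg O₂/d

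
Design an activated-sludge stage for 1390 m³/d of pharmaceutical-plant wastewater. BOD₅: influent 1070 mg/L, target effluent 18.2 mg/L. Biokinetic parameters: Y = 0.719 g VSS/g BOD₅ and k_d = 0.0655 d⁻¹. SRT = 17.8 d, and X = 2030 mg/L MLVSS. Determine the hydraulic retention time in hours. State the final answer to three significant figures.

τ ≈ 73.5 h

Rearranging the biomass balance for a CMAS with decay, V = Y·Q·ΔS·θ_c / [X·(1+k_d θ_c)] = 0.719 × 1390 × (1070 − 18.2) × 17.8 / [2030 × (1 + 0.0655 × 17.8)] = 1.87×10^7 / 4397 = 4256 m³.
Hydraulic retention time τ = V/Q = 4256 / 1390 = 3.062 d = 73.48 h.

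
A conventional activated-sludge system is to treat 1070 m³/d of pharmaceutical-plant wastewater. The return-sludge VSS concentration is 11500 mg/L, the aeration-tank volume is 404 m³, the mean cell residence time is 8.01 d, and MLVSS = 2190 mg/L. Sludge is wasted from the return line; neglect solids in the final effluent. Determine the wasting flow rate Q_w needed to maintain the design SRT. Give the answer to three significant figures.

Q_w = (V·X)/(θ_c X_r) = 404.0 × 2190 / (8.01 × 11500) = 9.605 m³/d.

Q_w ≈ 9.60 m³/d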